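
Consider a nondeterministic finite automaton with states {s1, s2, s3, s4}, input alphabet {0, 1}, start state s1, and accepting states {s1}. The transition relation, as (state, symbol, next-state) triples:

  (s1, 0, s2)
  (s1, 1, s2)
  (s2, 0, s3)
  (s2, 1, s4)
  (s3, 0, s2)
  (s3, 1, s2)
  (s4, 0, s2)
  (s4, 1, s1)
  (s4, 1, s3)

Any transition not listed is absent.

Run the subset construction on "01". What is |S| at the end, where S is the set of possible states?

1

Start in {s1}.
Read '0': s1→{s2}; now {s2}.
Read '1': s2→{s4}; now {s4}.
That set has 1 state.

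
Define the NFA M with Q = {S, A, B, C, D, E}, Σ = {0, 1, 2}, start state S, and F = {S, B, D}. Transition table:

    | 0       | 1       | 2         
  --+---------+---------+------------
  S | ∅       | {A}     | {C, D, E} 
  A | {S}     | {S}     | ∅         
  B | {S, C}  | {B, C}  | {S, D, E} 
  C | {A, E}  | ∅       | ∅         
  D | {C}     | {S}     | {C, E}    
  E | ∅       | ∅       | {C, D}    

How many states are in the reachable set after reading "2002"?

Start in {S}.
Read '2': {S} → {C, D, E}.
Read '0': {C, D, E} → {A, C, E}.
Read '0': {A, C, E} → {S, A, E}.
Read '2': {S, A, E} → {C, D, E}.
That set has 3 states.

3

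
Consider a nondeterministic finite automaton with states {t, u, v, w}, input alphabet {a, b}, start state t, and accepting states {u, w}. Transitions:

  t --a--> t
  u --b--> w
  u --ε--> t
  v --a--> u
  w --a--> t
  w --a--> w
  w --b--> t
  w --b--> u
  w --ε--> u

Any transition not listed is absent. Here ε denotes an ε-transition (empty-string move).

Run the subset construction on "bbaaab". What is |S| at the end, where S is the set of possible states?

Start in {t}.
Read 'b': t→∅; now ∅.
The set is empty and remains empty for the remaining 5 symbols.
That set has 0 states.

0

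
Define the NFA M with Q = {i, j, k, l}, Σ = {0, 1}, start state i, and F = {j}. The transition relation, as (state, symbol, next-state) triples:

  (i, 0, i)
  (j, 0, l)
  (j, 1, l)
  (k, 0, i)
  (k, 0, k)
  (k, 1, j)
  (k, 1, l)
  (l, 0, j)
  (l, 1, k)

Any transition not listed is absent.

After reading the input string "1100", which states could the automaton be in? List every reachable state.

∅

Start in {i}.
Read '1': i→∅; now ∅.
The set is empty and remains empty for the remaining 3 symbols.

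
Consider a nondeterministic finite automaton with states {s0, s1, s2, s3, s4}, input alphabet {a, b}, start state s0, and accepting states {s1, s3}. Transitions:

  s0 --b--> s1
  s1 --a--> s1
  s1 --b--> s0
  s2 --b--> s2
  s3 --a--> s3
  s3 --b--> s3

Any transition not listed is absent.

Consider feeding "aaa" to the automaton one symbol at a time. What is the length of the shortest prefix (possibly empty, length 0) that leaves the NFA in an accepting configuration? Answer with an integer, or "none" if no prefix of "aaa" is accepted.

Start in {s0}.
Read 'a': {s0} → ∅.
The set is empty and remains empty for the remaining 2 symbols.
No reachable set along the way intersects F.

none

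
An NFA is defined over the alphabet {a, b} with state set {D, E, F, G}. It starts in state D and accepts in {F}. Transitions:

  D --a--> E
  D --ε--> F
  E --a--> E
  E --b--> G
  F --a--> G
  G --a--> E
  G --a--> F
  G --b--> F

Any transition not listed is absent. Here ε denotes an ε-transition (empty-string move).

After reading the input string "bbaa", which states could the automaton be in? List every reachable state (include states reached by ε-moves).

Start: ε-closure({D}) = {D, F}.
Read 'b': D→∅, F→∅; now ∅.
The set is empty and remains empty for the remaining 3 symbols.

∅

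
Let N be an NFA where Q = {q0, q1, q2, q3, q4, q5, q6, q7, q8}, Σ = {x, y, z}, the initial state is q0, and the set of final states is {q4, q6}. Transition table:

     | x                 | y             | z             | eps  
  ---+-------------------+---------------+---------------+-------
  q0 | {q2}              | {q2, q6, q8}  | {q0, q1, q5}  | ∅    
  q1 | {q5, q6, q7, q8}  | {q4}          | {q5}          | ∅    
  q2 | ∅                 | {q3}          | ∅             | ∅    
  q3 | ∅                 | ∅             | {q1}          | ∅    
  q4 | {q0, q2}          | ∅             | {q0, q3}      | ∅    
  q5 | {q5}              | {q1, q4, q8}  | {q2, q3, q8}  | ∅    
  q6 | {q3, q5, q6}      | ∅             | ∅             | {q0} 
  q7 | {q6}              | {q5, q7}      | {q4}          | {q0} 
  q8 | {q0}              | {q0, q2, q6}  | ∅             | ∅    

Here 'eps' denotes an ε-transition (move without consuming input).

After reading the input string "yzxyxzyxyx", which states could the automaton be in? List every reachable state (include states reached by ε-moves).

{q0, q2, q3, q5, q6, q7, q8}

Start in {q0}.
Read 'y': q0→{q2, q6, q8}; union {q2, q6, q8}; ε-closure = {q0, q2, q6, q8}.
Read 'z': q0→{q0, q1, q5}, q2→∅, q6→∅, q8→∅; now {q0, q1, q5}.
Read 'x': q0→{q2}, q1→{q5, q6, q7, q8}, q5→{q5}; union {q2, q5, q6, q7, q8}; ε-closure = {q0, q2, q5, q6, q7, q8}.
Read 'y': q0→{q2, q6, q8}, q2→{q3}, q5→{q1, q4, q8}, q6→∅, q7→{q5, q7}, q8→{q0, q2, q6}; now {q0, q1, q2, q3, q4, q5, q6, q7, q8}.
Read 'x': q0→{q2}, q1→{q5, q6, q7, q8}, q2→∅, q3→∅, q4→{q0, q2}, q5→{q5}, q6→{q3, q5, q6}, q7→{q6}, q8→{q0}; now {q0, q2, q3, q5, q6, q7, q8}.
Read 'z': q0→{q0, q1, q5}, q2→∅, q3→{q1}, q5→{q2, q3, q8}, q6→∅, q7→{q4}, q8→∅; now {q0, q1, q2, q3, q4, q5, q8}.
Read 'y': q0→{q2, q6, q8}, q1→{q4}, q2→{q3}, q3→∅, q4→∅, q5→{q1, q4, q8}, q8→{q0, q2, q6}; now {q0, q1, q2, q3, q4, q6, q8}.
Read 'x': q0→{q2}, q1→{q5, q6, q7, q8}, q2→∅, q3→∅, q4→{q0, q2}, q6→{q3, q5, q6}, q8→{q0}; now {q0, q2, q3, q5, q6, q7, q8}.
Read 'y': q0→{q2, q6, q8}, q2→{q3}, q3→∅, q5→{q1, q4, q8}, q6→∅, q7→{q5, q7}, q8→{q0, q2, q6}; now {q0, q1, q2, q3, q4, q5, q6, q7, q8}.
Read 'x': q0→{q2}, q1→{q5, q6, q7, q8}, q2→∅, q3→∅, q4→{q0, q2}, q5→{q5}, q6→{q3, q5, q6}, q7→{q6}, q8→{q0}; now {q0, q2, q3, q5, q6, q7, q8}.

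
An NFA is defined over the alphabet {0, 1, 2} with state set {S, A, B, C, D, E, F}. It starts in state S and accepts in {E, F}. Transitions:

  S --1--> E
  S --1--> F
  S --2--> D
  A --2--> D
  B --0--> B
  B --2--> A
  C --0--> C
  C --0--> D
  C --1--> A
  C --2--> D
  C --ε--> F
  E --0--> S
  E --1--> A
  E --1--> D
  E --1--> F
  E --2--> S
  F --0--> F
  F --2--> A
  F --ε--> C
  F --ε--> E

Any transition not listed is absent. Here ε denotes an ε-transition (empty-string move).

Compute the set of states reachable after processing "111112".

{S, A, D}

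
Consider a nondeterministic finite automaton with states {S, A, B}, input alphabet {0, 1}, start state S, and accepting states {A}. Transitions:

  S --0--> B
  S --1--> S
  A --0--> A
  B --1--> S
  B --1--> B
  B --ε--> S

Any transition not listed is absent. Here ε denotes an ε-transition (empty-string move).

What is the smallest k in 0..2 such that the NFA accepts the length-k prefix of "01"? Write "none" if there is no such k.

Start in {S}.
Read '0': S→{B}; union {B}; ε-closure = {S, B}.
Read '1': S→{S}, B→{S, B}; now {S, B}.
No reachable set along the way intersects F.

none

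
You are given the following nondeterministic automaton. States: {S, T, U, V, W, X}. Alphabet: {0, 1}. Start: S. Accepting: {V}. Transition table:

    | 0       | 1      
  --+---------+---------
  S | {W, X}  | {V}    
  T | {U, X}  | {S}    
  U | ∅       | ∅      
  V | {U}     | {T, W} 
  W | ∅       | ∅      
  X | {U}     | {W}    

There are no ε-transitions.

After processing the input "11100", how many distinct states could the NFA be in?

1

Start in {S}.
Read '1': {S} → {V}.
Read '1': {V} → {T, W}.
Read '1': {T, W} → {S}.
Read '0': {S} → {W, X}.
Read '0': {W, X} → {U}.
That set has 1 state.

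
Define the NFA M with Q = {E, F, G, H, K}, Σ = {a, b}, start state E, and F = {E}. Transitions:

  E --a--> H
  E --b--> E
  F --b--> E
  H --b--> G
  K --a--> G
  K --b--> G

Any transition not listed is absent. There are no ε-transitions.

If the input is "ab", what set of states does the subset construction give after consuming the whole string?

Start in {E}.
Read 'a': E→{H}; now {H}.
Read 'b': H→{G}; now {G}.

{G}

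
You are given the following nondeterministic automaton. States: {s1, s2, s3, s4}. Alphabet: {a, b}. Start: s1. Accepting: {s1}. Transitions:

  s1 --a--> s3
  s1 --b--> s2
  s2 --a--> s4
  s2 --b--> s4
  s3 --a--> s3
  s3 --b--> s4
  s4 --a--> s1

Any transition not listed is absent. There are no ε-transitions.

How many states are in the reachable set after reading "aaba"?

1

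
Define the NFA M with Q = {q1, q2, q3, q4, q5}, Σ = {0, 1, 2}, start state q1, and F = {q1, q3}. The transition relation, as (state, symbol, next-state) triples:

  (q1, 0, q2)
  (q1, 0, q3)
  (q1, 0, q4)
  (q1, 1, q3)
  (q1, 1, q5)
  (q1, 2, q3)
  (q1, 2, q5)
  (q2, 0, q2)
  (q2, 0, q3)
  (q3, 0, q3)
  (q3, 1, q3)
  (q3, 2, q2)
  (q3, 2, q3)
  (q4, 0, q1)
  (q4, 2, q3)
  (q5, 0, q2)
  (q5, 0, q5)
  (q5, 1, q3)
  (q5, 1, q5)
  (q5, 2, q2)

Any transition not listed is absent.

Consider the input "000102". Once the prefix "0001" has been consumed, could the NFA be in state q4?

No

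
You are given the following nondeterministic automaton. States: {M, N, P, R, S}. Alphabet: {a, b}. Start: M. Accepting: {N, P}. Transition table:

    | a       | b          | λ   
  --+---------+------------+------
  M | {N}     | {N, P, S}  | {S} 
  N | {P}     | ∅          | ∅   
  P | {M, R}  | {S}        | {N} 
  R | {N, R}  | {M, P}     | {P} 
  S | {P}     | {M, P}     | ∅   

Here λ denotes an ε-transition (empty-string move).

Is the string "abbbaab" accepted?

Yes

Start: ε-closure({M}) = {M, S}.
Read 'a': M→{N}, S→{P}; now {N, P}.
Read 'b': N→∅, P→{S}; now {S}.
Read 'b': S→{M, P}; union {M, P}; ε-closure = {M, N, P, S}.
Read 'b': M→{N, P, S}, N→∅, P→{S}, S→{M, P}; now {M, N, P, S}.
Read 'a': M→{N}, N→{P}, P→{M, R}, S→{P}; union {M, N, P, R}; ε-closure = {M, N, P, R, S}.
Read 'a': M→{N}, N→{P}, P→{M, R}, R→{N, R}, S→{P}; union {M, N, P, R}; ε-closure = {M, N, P, R, S}.
Read 'b': M→{N, P, S}, N→∅, P→{S}, R→{M, P}, S→{M, P}; now {M, N, P, S}.
The final set {M, N, P, S} contains the accepting states N, P.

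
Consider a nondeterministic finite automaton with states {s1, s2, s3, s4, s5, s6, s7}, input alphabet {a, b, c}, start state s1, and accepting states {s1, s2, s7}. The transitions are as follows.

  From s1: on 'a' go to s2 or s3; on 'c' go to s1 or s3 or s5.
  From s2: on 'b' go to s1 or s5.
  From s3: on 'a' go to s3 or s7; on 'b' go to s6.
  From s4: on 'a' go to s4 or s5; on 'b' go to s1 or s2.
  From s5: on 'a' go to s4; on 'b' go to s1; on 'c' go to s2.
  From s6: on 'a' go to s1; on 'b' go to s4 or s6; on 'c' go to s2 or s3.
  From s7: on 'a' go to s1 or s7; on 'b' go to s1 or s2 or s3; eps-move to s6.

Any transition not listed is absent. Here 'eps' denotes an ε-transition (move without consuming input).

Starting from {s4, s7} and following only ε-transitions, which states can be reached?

{s4, s6, s7}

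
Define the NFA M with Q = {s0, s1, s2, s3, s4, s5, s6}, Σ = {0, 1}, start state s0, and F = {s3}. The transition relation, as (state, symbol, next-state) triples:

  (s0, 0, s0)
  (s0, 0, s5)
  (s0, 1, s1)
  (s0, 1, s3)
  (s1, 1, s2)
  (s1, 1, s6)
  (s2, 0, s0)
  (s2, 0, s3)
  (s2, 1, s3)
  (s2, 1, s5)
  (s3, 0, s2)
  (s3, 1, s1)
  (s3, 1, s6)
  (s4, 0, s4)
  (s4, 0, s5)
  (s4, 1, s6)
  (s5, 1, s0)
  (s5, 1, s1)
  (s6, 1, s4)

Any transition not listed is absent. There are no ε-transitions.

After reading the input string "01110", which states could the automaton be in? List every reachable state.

{s0, s2, s3, s4, s5}

Start in {s0}.
Read '0': s0→{s0, s5}; now {s0, s5}.
Read '1': s0→{s1, s3}, s5→{s0, s1}; now {s0, s1, s3}.
Read '1': s0→{s1, s3}, s1→{s2, s6}, s3→{s1, s6}; now {s1, s2, s3, s6}.
Read '1': s1→{s2, s6}, s2→{s3, s5}, s3→{s1, s6}, s6→{s4}; now {s1, s2, s3, s4, s5, s6}.
Read '0': s1→∅, s2→{s0, s3}, s3→{s2}, s4→{s4, s5}, s5→∅, s6→∅; now {s0, s2, s3, s4, s5}.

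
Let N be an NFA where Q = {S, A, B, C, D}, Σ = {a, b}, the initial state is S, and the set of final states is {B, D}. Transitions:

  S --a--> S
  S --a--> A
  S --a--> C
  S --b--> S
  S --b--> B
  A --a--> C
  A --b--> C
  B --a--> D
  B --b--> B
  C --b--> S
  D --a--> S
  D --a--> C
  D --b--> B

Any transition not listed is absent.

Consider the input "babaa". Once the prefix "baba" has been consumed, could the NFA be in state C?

Start in {S}.
Read 'b': S→{S, B}; now {S, B}.
Read 'a': S→{S, A, C}, B→{D}; now {S, A, C, D}.
Read 'b': S→{S, B}, A→{C}, C→{S}, D→{B}; now {S, B, C}.
Read 'a': S→{S, A, C}, B→{D}, C→∅; now {S, A, C, D}.
State C is in {S, A, C, D}.

Yes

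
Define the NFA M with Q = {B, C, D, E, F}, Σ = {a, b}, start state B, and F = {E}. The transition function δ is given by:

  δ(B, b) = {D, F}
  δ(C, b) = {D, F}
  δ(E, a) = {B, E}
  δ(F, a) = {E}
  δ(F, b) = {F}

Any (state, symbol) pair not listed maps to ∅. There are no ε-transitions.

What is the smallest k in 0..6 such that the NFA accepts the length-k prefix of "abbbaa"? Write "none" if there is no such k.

none

Start in {B}.
Read 'a': {B} → ∅.
The set is empty and remains empty for the remaining 5 symbols.
No reachable set along the way intersects F.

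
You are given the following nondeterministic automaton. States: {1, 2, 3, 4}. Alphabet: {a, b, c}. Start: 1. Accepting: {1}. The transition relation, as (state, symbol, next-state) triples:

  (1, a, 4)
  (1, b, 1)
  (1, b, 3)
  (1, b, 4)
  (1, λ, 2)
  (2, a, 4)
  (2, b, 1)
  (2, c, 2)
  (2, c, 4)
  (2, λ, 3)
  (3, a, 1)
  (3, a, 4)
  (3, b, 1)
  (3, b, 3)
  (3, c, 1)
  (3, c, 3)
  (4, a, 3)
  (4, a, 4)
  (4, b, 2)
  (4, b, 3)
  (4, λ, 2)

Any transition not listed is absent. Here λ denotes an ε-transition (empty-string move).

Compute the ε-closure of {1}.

Begin with {1}.
ε-move 1 → 2; add 2.
ε-move 2 → 3; add 3.

{1, 2, 3}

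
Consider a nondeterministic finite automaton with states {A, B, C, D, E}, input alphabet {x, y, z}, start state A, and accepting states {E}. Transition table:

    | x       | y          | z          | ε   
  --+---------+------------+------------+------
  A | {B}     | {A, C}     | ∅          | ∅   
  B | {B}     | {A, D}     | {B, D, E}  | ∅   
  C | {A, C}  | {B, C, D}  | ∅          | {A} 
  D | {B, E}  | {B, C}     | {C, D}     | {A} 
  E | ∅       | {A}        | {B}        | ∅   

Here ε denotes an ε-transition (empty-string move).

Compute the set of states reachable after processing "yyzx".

{A, B, C, E}

Start in {A}.
Read 'y': {A} → {A, C}.
Read 'y': {A, C} → {A, B, C, D}.
Read 'z': {A, B, C, D} → {A, B, C, D, E}.
Read 'x': {A, B, C, D, E} → {A, B, C, E}.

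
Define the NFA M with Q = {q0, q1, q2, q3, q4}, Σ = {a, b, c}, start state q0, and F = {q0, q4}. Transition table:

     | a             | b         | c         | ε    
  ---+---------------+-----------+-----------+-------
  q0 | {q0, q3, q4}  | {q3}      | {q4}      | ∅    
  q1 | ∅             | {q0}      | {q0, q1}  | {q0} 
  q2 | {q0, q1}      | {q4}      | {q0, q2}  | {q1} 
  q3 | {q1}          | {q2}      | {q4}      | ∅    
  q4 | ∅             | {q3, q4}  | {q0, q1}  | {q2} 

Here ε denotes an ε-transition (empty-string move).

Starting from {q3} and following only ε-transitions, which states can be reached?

{q3}

Begin with {q3}.
No ε-moves leave this set, so the closure equals the set itself.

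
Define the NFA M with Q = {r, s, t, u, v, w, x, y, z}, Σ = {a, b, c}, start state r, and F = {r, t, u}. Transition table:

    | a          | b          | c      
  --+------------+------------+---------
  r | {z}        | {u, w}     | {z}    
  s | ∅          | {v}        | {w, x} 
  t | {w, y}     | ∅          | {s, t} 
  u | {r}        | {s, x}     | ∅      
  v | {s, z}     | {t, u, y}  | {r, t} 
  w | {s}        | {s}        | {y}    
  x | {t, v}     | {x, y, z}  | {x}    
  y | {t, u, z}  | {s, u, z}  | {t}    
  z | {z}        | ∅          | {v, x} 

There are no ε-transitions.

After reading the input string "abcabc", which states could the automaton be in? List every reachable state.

∅

Start in {r}.
Read 'a': r→{z}; now {z}.
Read 'b': z→∅; now ∅.
The set is empty and remains empty for the remaining 4 symbols.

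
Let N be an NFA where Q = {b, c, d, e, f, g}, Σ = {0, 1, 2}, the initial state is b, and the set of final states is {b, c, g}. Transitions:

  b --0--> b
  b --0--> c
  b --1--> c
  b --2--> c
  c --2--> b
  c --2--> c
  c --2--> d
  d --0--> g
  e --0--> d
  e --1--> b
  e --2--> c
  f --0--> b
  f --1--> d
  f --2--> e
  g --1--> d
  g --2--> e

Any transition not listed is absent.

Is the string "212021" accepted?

Start in {b}.
Read '2': b→{c}; now {c}.
Read '1': c→∅; now ∅.
The set is empty and remains empty for the remaining 4 symbols.
The final set ∅ contains no accepting state.

No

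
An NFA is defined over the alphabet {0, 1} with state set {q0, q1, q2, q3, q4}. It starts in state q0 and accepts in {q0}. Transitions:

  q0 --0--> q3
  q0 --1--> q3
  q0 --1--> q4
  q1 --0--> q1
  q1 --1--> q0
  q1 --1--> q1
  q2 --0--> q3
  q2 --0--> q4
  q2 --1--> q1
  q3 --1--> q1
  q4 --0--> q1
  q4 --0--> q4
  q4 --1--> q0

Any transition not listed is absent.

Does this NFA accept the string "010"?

No

Start in {q0}.
Read '0': {q0} → {q3}.
Read '1': {q3} → {q1}.
Read '0': {q1} → {q1}.
The final set {q1} contains no accepting state.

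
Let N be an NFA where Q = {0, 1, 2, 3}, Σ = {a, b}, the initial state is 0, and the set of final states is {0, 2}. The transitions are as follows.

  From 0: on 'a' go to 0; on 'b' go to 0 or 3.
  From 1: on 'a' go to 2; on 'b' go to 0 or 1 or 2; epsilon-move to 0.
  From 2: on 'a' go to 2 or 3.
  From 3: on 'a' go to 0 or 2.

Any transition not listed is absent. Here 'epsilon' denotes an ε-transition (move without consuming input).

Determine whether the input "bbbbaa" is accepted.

Start in {0}.
Read 'b': {0} → {0, 3}.
Read 'b': {0, 3} → {0, 3}.
Read 'b': {0, 3} → {0, 3}.
Read 'b': {0, 3} → {0, 3}.
Read 'a': {0, 3} → {0, 2}.
Read 'a': {0, 2} → {0, 2, 3}.
The final set {0, 2, 3} contains the accepting states 0, 2.

Yes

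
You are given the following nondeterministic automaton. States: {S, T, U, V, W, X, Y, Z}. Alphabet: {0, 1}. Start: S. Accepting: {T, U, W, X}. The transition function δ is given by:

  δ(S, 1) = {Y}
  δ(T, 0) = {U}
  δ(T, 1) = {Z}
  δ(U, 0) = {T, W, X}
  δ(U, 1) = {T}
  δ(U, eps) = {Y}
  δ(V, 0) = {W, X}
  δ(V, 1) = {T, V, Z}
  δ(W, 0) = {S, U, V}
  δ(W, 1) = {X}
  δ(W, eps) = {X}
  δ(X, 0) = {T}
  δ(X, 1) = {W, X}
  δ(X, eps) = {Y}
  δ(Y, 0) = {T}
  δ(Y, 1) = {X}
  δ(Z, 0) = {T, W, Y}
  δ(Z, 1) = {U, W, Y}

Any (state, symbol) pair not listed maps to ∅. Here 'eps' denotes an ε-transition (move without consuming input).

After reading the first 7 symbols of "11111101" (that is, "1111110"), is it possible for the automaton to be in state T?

Start in {S}.
Read '1': {S} → {Y}.
Read '1': {Y} → {X, Y}.
Read '1': {X, Y} → {W, X, Y}.
Read '1': {W, X, Y} → {W, X, Y}.
Read '1': {W, X, Y} → {W, X, Y}.
Read '1': {W, X, Y} → {W, X, Y}.
Read '0': {W, X, Y} → {S, T, U, V, Y}.
State T is in {S, T, U, V, Y}.

Yes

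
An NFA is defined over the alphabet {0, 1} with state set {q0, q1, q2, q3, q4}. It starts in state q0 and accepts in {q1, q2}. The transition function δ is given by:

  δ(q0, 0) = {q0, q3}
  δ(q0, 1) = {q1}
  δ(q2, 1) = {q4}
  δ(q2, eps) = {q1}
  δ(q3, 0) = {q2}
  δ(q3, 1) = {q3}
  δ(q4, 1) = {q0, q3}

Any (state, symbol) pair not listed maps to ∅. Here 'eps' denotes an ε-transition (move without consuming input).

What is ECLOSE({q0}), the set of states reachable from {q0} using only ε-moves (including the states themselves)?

{q0}

Begin with {q0}.
No ε-moves leave this set, so the closure equals the set itself.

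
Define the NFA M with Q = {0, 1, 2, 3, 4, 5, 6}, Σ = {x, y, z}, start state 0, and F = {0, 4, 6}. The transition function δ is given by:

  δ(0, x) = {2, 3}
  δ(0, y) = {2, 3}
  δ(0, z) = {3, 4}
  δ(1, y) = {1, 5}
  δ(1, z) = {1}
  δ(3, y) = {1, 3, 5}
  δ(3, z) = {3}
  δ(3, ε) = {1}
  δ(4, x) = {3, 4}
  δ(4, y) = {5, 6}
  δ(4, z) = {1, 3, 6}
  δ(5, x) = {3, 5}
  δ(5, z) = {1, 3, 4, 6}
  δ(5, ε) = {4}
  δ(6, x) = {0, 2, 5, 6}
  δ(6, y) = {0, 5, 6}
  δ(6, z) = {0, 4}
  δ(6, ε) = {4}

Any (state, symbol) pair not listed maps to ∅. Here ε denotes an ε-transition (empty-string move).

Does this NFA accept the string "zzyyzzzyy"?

Start in {0}.
Read 'z': {0} → {1, 3, 4}.
Read 'z': {1, 3, 4} → {1, 3, 4, 6}.
Read 'y': {1, 3, 4, 6} → {0, 1, 3, 4, 5, 6}.
Read 'y': {0, 1, 3, 4, 5, 6} → {0, 1, 2, 3, 4, 5, 6}.
Read 'z': {0, 1, 2, 3, 4, 5, 6} → {0, 1, 3, 4, 6}.
Read 'z': {0, 1, 3, 4, 6} → {0, 1, 3, 4, 6}.
Read 'z': {0, 1, 3, 4, 6} → {0, 1, 3, 4, 6}.
Read 'y': {0, 1, 3, 4, 6} → {0, 1, 2, 3, 4, 5, 6}.
Read 'y': {0, 1, 2, 3, 4, 5, 6} → {0, 1, 2, 3, 4, 5, 6}.
The final set {0, 1, 2, 3, 4, 5, 6} contains the accepting states 0, 4, 6.

Yes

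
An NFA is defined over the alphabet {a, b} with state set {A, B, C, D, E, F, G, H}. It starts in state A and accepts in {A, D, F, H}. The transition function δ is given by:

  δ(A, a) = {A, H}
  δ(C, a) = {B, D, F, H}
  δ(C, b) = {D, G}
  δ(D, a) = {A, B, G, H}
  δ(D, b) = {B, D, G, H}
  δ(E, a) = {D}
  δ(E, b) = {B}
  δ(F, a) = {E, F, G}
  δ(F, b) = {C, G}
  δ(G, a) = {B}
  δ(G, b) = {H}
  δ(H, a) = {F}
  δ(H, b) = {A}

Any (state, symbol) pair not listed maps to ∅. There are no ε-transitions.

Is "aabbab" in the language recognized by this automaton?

Start in {A}.
Read 'a': A→{A, H}; now {A, H}.
Read 'a': A→{A, H}, H→{F}; now {A, F, H}.
Read 'b': A→∅, F→{C, G}, H→{A}; now {A, C, G}.
Read 'b': A→∅, C→{D, G}, G→{H}; now {D, G, H}.
Read 'a': D→{A, B, G, H}, G→{B}, H→{F}; now {A, B, F, G, H}.
Read 'b': A→∅, B→∅, F→{C, G}, G→{H}, H→{A}; now {A, C, G, H}.
The final set {A, C, G, H} contains the accepting states A, H.

Yes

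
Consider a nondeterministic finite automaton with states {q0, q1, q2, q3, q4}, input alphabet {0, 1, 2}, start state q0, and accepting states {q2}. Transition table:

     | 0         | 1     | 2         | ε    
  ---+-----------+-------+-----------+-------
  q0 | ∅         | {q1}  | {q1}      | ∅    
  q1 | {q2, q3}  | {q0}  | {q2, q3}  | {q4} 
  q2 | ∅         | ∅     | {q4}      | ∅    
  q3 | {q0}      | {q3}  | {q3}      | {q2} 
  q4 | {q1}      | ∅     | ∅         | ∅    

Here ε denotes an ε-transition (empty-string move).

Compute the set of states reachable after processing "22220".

Start in {q0}.
Read '2': q0→{q1}; union {q1}; ε-closure = {q1, q4}.
Read '2': q1→{q2, q3}, q4→∅; now {q2, q3}.
Read '2': q2→{q4}, q3→{q3}; union {q3, q4}; ε-closure = {q2, q3, q4}.
Read '2': q2→{q4}, q3→{q3}, q4→∅; union {q3, q4}; ε-closure = {q2, q3, q4}.
Read '0': q2→∅, q3→{q0}, q4→{q1}; union {q0, q1}; ε-closure = {q0, q1, q4}.

{q0, q1, q4}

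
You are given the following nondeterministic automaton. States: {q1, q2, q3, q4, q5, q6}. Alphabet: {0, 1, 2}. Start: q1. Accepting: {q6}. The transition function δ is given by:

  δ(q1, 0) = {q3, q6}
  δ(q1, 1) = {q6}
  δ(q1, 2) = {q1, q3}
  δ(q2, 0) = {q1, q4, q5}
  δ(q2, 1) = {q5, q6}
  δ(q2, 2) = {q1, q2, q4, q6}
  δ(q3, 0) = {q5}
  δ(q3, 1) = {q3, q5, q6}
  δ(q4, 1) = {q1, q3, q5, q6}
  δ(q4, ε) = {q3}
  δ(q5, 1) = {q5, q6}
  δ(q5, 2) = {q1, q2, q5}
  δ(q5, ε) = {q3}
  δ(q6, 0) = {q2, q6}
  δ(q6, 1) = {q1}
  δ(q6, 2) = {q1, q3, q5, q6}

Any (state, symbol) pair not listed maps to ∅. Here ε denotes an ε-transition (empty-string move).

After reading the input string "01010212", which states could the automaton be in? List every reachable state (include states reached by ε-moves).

{q1, q2, q3, q5, q6}

Start in {q1}.
Read '0': q1→{q3, q6}; now {q3, q6}.
Read '1': q3→{q3, q5, q6}, q6→{q1}; now {q1, q3, q5, q6}.
Read '0': q1→{q3, q6}, q3→{q5}, q5→∅, q6→{q2, q6}; now {q2, q3, q5, q6}.
Read '1': q2→{q5, q6}, q3→{q3, q5, q6}, q5→{q5, q6}, q6→{q1}; now {q1, q3, q5, q6}.
Read '0': q1→{q3, q6}, q3→{q5}, q5→∅, q6→{q2, q6}; now {q2, q3, q5, q6}.
Read '2': q2→{q1, q2, q4, q6}, q3→∅, q5→{q1, q2, q5}, q6→{q1, q3, q5, q6}; now {q1, q2, q3, q4, q5, q6}.
Read '1': q1→{q6}, q2→{q5, q6}, q3→{q3, q5, q6}, q4→{q1, q3, q5, q6}, q5→{q5, q6}, q6→{q1}; now {q1, q3, q5, q6}.
Read '2': q1→{q1, q3}, q3→∅, q5→{q1, q2, q5}, q6→{q1, q3, q5, q6}; now {q1, q2, q3, q5, q6}.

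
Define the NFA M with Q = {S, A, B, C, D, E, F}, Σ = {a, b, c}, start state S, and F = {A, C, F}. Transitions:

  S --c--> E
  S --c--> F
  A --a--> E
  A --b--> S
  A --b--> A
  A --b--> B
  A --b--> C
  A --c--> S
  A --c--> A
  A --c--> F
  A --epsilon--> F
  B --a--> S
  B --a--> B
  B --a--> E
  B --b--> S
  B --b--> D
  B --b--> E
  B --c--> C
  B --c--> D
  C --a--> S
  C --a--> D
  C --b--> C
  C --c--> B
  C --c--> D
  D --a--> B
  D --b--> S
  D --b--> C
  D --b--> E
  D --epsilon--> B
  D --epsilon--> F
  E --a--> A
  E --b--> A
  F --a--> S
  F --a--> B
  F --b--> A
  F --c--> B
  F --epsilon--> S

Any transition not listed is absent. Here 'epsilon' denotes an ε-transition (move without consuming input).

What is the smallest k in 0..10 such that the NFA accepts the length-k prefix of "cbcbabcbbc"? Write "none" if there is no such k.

Start in {S}.
Read 'c': {S} → {S, E, F}.
None of the earlier sets intersect F, but {S, E, F} does.

1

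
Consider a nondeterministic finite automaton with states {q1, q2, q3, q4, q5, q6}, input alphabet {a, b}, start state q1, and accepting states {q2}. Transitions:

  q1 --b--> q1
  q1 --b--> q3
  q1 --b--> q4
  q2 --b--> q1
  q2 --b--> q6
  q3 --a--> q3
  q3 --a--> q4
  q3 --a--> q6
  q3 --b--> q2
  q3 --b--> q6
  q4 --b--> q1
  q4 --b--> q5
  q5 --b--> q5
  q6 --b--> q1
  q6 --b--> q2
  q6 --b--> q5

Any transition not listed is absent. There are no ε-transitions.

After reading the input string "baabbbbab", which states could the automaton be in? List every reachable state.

{q1, q2, q5, q6}

Start in {q1}.
Read 'b': q1→{q1, q3, q4}; now {q1, q3, q4}.
Read 'a': q1→∅, q3→{q3, q4, q6}, q4→∅; now {q3, q4, q6}.
Read 'a': q3→{q3, q4, q6}, q4→∅, q6→∅; now {q3, q4, q6}.
Read 'b': q3→{q2, q6}, q4→{q1, q5}, q6→{q1, q2, q5}; now {q1, q2, q5, q6}.
Read 'b': q1→{q1, q3, q4}, q2→{q1, q6}, q5→{q5}, q6→{q1, q2, q5}; now {q1, q2, q3, q4, q5, q6}.
Read 'b': q1→{q1, q3, q4}, q2→{q1, q6}, q3→{q2, q6}, q4→{q1, q5}, q5→{q5}, q6→{q1, q2, q5}; now {q1, q2, q3, q4, q5, q6}.
Read 'b': q1→{q1, q3, q4}, q2→{q1, q6}, q3→{q2, q6}, q4→{q1, q5}, q5→{q5}, q6→{q1, q2, q5}; now {q1, q2, q3, q4, q5, q6}.
Read 'a': q1→∅, q2→∅, q3→{q3, q4, q6}, q4→∅, q5→∅, q6→∅; now {q3, q4, q6}.
Read 'b': q3→{q2, q6}, q4→{q1, q5}, q6→{q1, q2, q5}; now {q1, q2, q5, q6}.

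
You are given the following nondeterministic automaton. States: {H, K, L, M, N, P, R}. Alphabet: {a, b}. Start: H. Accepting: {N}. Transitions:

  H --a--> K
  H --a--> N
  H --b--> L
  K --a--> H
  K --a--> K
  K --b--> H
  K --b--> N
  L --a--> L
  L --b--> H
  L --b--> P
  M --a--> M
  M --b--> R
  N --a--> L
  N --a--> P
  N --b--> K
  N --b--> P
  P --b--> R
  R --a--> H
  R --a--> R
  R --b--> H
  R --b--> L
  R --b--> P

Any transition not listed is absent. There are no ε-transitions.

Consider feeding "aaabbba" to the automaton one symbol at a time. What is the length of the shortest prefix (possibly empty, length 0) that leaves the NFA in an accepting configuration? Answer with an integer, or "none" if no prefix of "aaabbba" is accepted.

1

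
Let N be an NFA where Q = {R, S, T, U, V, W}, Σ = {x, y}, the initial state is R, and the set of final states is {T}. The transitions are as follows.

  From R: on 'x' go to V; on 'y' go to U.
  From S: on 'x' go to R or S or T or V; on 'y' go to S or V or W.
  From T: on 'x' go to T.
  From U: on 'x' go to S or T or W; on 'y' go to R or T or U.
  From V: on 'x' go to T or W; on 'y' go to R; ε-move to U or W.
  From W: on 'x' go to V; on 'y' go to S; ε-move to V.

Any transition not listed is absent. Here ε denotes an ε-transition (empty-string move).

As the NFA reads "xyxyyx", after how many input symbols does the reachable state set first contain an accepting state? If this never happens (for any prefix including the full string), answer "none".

Start in {R}.
Read 'x': R→{V}; union {V}; ε-closure = {U, V, W}.
Read 'y': U→{R, T, U}, V→{R}, W→{S}; now {R, S, T, U}.
None of the earlier sets intersect F, but {R, S, T, U} does.

2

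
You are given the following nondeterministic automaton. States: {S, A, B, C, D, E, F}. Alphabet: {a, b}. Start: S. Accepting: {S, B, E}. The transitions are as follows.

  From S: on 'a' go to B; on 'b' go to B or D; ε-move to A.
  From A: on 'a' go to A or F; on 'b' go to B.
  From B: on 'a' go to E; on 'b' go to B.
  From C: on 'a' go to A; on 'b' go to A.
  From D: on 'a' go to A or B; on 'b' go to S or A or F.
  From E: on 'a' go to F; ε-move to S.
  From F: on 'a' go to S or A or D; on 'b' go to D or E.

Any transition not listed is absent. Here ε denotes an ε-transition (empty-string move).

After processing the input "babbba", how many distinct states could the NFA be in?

Start: ε-closure({S}) = {S, A}.
Read 'b': {S, A} → {B, D}.
Read 'a': {B, D} → {S, A, B, E}.
Read 'b': {S, A, B, E} → {B, D}.
Read 'b': {B, D} → {S, A, B, F}.
Read 'b': {S, A, B, F} → {S, A, B, D, E}.
Read 'a': {S, A, B, D, E} → {S, A, B, E, F}.
That set has 5 states.

5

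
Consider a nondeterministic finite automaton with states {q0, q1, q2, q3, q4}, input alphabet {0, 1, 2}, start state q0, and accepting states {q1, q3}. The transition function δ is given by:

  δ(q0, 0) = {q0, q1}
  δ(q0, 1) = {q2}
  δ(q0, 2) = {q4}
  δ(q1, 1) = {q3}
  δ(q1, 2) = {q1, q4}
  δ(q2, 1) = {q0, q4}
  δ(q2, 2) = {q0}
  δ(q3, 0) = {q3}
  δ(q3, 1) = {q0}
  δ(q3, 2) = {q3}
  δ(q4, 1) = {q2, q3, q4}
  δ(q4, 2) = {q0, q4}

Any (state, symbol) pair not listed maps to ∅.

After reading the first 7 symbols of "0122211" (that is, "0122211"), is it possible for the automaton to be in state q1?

Start in {q0}.
Read '0': q0→{q0, q1}; now {q0, q1}.
Read '1': q0→{q2}, q1→{q3}; now {q2, q3}.
Read '2': q2→{q0}, q3→{q3}; now {q0, q3}.
Read '2': q0→{q4}, q3→{q3}; now {q3, q4}.
Read '2': q3→{q3}, q4→{q0, q4}; now {q0, q3, q4}.
Read '1': q0→{q2}, q3→{q0}, q4→{q2, q3, q4}; now {q0, q2, q3, q4}.
Read '1': q0→{q2}, q2→{q0, q4}, q3→{q0}, q4→{q2, q3, q4}; now {q0, q2, q3, q4}.
State q1 is not in {q0, q2, q3, q4}.

No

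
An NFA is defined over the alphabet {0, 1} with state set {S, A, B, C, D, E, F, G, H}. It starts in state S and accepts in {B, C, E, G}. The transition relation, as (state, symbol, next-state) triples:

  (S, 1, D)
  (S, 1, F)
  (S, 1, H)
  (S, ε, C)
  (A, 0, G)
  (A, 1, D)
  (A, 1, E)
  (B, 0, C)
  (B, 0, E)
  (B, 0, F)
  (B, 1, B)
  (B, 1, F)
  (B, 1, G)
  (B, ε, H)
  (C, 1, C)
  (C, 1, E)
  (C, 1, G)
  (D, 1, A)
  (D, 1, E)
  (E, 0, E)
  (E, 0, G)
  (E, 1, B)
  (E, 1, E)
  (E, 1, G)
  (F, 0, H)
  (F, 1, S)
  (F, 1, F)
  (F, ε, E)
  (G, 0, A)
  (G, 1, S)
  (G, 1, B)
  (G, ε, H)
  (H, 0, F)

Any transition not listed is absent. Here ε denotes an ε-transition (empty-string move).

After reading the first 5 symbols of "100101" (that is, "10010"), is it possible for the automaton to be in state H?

Yes

Start: ε-closure({S}) = {S, C}.
Read '1': S→{D, F, H}, C→{C, E, G}; now {C, D, E, F, G, H}.
Read '0': C→∅, D→∅, E→{E, G}, F→{H}, G→{A}, H→{F}; now {A, E, F, G, H}.
Read '0': A→{G}, E→{E, G}, F→{H}, G→{A}, H→{F}; now {A, E, F, G, H}.
Read '1': A→{D, E}, E→{B, E, G}, F→{S, F}, G→{S, B}, H→∅; union {S, B, D, E, F, G}; ε-closure = {S, B, C, D, E, F, G, H}.
Read '0': S→∅, B→{C, E, F}, C→∅, D→∅, E→{E, G}, F→{H}, G→{A}, H→{F}; now {A, C, E, F, G, H}.
State H is in {A, C, E, F, G, H}.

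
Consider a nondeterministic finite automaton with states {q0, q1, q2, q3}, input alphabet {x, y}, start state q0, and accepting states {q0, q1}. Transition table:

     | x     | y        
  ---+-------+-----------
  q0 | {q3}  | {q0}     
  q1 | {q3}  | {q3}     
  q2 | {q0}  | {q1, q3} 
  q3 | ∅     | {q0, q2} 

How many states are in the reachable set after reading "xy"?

2

Start in {q0}.
Read 'x': q0→{q3}; now {q3}.
Read 'y': q3→{q0, q2}; now {q0, q2}.
That set has 2 states.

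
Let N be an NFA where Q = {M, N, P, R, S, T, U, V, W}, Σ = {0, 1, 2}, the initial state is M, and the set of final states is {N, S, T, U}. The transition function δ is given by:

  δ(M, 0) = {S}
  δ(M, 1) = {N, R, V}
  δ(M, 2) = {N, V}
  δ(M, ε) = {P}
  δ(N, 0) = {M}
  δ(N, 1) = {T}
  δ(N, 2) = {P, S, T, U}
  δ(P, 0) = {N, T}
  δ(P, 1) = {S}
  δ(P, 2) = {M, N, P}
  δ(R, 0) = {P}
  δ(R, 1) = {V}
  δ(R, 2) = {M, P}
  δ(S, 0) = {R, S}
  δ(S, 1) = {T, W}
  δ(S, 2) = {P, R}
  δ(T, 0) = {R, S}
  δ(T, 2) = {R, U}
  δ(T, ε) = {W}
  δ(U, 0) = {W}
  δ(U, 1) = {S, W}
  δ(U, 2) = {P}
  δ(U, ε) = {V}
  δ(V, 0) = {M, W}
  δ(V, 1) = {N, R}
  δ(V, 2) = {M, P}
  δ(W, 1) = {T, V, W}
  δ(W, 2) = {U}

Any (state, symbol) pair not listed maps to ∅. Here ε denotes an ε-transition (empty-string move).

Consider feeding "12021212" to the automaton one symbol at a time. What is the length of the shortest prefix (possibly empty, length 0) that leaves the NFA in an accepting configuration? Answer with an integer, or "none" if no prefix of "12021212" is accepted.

1

Start: ε-closure({M}) = {M, P}.
Read '1': {M, P} → {N, R, S, V}.
None of the earlier sets intersect F, but {N, R, S, V} does.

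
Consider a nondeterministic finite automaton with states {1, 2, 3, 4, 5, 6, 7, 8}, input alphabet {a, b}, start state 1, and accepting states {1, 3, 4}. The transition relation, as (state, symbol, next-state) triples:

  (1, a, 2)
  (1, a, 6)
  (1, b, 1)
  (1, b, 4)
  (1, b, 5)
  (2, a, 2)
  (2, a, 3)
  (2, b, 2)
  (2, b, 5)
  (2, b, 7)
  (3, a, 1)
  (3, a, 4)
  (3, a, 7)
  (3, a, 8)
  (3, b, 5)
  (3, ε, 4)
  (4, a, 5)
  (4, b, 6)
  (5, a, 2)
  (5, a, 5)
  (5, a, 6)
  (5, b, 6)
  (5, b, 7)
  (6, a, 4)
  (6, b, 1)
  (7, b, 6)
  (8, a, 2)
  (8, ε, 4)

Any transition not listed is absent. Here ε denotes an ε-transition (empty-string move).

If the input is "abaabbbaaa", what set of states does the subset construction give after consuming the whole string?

{1, 2, 3, 4, 5, 6, 7, 8}

Start in {1}.
Read 'a': {1} → {2, 6}.
Read 'b': {2, 6} → {1, 2, 5, 7}.
Read 'a': {1, 2, 5, 7} → {2, 3, 4, 5, 6}.
Read 'a': {2, 3, 4, 5, 6} → {1, 2, 3, 4, 5, 6, 7, 8}.
Read 'b': {1, 2, 3, 4, 5, 6, 7, 8} → {1, 2, 4, 5, 6, 7}.
Read 'b': {1, 2, 4, 5, 6, 7} → {1, 2, 4, 5, 6, 7}.
Read 'b': {1, 2, 4, 5, 6, 7} → {1, 2, 4, 5, 6, 7}.
Read 'a': {1, 2, 4, 5, 6, 7} → {2, 3, 4, 5, 6}.
Read 'a': {2, 3, 4, 5, 6} → {1, 2, 3, 4, 5, 6, 7, 8}.
Read 'a': {1, 2, 3, 4, 5, 6, 7, 8} → {1, 2, 3, 4, 5, 6, 7, 8}.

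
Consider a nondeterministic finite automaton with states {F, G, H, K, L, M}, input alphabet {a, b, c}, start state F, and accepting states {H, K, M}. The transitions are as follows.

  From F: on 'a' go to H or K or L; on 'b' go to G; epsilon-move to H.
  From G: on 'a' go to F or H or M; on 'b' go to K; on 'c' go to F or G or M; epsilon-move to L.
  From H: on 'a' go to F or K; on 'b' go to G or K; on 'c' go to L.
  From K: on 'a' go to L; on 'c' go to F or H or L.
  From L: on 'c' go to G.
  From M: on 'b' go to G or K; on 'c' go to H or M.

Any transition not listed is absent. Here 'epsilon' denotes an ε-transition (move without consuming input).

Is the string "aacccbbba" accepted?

No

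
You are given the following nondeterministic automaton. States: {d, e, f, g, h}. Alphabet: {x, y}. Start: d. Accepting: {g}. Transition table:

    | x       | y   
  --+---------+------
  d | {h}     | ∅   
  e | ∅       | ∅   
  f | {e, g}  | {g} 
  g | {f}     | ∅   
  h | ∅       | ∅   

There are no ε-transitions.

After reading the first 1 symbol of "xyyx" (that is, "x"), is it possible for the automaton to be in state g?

Start in {d}.
Read 'x': {d} → {h}.
State g is not in {h}.

No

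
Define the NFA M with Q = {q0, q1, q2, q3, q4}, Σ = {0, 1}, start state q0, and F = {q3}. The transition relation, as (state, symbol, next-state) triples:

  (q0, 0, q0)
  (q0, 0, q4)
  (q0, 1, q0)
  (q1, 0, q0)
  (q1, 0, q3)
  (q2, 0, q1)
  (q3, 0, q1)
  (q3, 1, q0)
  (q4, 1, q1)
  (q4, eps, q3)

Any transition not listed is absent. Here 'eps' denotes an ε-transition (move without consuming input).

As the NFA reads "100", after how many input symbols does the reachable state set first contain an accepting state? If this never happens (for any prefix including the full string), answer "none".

2

Start in {q0}.
Read '1': {q0} → {q0}.
Read '0': {q0} → {q0, q3, q4}.
None of the earlier sets intersect F, but {q0, q3, q4} does.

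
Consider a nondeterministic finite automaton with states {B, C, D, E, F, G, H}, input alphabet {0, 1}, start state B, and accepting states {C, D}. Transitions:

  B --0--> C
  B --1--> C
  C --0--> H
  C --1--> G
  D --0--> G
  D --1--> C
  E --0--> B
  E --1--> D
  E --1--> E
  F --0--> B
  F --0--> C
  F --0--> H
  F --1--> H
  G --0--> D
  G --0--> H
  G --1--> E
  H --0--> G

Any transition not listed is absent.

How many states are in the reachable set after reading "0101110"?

1

Start in {B}.
Read '0': {B} → {C}.
Read '1': {C} → {G}.
Read '0': {G} → {D, H}.
Read '1': {D, H} → {C}.
Read '1': {C} → {G}.
Read '1': {G} → {E}.
Read '0': {E} → {B}.
That set has 1 state.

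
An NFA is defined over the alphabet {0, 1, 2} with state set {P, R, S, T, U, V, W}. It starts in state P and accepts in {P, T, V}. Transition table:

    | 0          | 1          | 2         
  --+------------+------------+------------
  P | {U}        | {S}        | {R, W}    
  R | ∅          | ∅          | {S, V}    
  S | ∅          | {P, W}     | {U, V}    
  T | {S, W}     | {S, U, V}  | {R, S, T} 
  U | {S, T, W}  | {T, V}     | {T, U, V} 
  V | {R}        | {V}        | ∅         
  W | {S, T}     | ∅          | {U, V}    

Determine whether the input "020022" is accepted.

Yes

Start in {P}.
Read '0': P→{U}; now {U}.
Read '2': U→{T, U, V}; now {T, U, V}.
Read '0': T→{S, W}, U→{S, T, W}, V→{R}; now {R, S, T, W}.
Read '0': R→∅, S→∅, T→{S, W}, W→{S, T}; now {S, T, W}.
Read '2': S→{U, V}, T→{R, S, T}, W→{U, V}; now {R, S, T, U, V}.
Read '2': R→{S, V}, S→{U, V}, T→{R, S, T}, U→{T, U, V}, V→∅; now {R, S, T, U, V}.
The final set {R, S, T, U, V} contains the accepting states T, V.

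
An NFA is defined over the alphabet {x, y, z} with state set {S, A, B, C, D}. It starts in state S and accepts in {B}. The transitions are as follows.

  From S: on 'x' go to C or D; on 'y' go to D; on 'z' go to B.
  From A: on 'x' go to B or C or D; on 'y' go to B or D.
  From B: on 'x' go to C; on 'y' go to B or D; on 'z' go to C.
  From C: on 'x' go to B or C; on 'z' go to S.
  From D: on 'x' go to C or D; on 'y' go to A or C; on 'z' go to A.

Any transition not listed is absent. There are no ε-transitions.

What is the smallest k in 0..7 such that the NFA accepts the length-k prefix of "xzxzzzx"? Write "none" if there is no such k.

3

Start in {S}.
Read 'x': S→{C, D}; now {C, D}.
Read 'z': C→{S}, D→{A}; now {S, A}.
Read 'x': S→{C, D}, A→{B, C, D}; now {B, C, D}.
None of the earlier sets intersect F, but {B, C, D} does.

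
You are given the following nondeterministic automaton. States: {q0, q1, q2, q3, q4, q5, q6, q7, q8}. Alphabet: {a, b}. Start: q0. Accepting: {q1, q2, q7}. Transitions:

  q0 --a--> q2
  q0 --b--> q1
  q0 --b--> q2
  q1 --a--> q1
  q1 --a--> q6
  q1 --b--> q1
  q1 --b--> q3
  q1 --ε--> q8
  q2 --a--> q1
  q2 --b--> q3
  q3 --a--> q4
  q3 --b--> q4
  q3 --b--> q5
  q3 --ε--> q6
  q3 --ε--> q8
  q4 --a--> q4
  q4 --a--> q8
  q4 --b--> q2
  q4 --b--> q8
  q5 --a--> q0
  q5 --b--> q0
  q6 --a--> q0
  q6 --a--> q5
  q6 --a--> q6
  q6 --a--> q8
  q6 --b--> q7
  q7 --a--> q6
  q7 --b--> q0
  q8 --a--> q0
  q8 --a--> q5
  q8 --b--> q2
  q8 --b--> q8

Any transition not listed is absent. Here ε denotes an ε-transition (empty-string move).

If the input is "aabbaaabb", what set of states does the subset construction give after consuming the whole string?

Start in {q0}.
Read 'a': {q0} → {q2}.
Read 'a': {q2} → {q1, q8}.
Read 'b': {q1, q8} → {q1, q2, q3, q6, q8}.
Read 'b': {q1, q2, q3, q6, q8} → {q1, q2, q3, q4, q5, q6, q7, q8}.
Read 'a': {q1, q2, q3, q4, q5, q6, q7, q8} → {q0, q1, q4, q5, q6, q8}.
Read 'a': {q0, q1, q4, q5, q6, q8} → {q0, q1, q2, q4, q5, q6, q8}.
Read 'a': {q0, q1, q2, q4, q5, q6, q8} → {q0, q1, q2, q4, q5, q6, q8}.
Read 'b': {q0, q1, q2, q4, q5, q6, q8} → {q0, q1, q2, q3, q6, q7, q8}.
Read 'b': {q0, q1, q2, q3, q6, q7, q8} → {q0, q1, q2, q3, q4, q5, q6, q7, q8}.

{q0, q1, q2, q3, q4, q5, q6, q7, q8}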